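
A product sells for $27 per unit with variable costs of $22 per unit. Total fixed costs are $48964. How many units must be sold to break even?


Formula: BEQ = Fixed Costs / (Price - Variable Cost)
Contribution margin = $27 - $22 = $5/unit
BEQ = ceil($48964 / $5/unit) = ceil(9792.8) = 9793 units

9793 units


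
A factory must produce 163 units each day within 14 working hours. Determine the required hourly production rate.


Formula: Production Rate = Daily Demand / Available Hours
Rate = 163 units/day / 14 hours/day
Rate = 11.6 units/hour

11.6 units/hour


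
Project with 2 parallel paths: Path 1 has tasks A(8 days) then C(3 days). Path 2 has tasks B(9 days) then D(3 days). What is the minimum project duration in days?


Path 1 = 8 + 3 = 11 days
Path 2 = 9 + 3 = 12 days
Duration = max(11, 12) = 12 days

12 days


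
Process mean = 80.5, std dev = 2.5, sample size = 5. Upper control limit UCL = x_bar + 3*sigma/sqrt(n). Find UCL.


UCL = 80.5 + 3 * 2.5 / sqrt(5)

83.85


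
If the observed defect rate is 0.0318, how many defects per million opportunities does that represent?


DPMO = defect_rate * 1000000 = 0.0318 * 1000000

31800


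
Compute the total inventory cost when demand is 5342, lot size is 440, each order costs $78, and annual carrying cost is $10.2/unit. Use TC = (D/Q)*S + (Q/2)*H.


TC = 5342/440 * 78 + 440/2 * 10.2

$3190.99


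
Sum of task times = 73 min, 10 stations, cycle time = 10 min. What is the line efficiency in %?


Formula: Efficiency = Sum of Task Times / (N_stations * CT) * 100
Total station capacity = 10 stations * 10 min = 100 min
Efficiency = 73 / 100 * 100 = 73.0%

73.0%


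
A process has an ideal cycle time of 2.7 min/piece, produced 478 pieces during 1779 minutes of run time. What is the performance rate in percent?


Formula: Performance = (Ideal CT * Total Count) / Run Time * 100
Ideal output time = 2.7 * 478 = 1290.6 min
Performance = 1290.6 / 1779 * 100 = 72.5%

72.5%


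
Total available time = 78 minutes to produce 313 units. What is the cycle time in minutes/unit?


Formula: CT = Available Time / Number of Units
CT = 78 min / 313 units
CT = 0.25 min/unit

0.25 min/unit


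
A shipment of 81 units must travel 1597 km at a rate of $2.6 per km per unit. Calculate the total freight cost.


TC = dist * cost * units = 1597 * 2.6 * 81 = $336328.20

$336328.20


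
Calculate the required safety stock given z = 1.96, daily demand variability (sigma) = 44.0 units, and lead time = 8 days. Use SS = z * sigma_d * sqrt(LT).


Formula: SS = z * sigma_d * sqrt(LT)
sqrt(LT) = sqrt(8) = 2.8284
SS = 1.96 * 44.0 * 2.8284
SS = 243.9 units

243.9 units


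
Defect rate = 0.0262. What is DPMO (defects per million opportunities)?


DPMO = defect_rate * 1000000 = 0.0262 * 1000000

26200


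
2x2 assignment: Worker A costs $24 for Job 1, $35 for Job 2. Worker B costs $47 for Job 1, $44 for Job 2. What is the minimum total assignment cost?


Option 1: A->1 + B->2 = $24 + $44 = $68
Option 2: A->2 + B->1 = $35 + $47 = $82
Min cost = min($68, $82) = $68

$68


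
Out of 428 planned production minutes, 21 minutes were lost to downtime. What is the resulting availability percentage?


Formula: Availability = (Planned Time - Downtime) / Planned Time * 100
Uptime = 428 - 21 = 407 min
Availability = 407 / 428 * 100 = 95.1%

95.1%


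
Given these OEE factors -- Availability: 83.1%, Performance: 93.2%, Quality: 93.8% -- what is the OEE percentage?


Formula: OEE = Availability * Performance * Quality / 10000
A * P = 83.1% * 93.2% / 100 = 77.45%
OEE = 77.45% * 93.8% / 100 = 72.6%

72.6%


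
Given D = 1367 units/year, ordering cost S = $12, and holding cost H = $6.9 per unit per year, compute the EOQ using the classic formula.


Formula: EOQ = sqrt(2 * D * S / H)
Numerator: 2 * 1367 * 12 = 32808
2DS/H = 32808 / 6.9 = 4754.8
EOQ = sqrt(4754.8) = 69.0 units

69.0 units


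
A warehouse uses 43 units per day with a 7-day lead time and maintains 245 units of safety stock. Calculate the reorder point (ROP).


Formula: ROP = (Daily Demand * Lead Time) + Safety Stock
Demand during lead time = 43 * 7 = 301 units
ROP = 301 + 245 = 546 units

546 units


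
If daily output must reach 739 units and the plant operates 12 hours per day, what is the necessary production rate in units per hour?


Formula: Production Rate = Daily Demand / Available Hours
Rate = 739 units/day / 12 hours/day
Rate = 61.6 units/hour

61.6 units/hour


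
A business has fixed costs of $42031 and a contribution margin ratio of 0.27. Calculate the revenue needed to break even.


Formula: BER = Fixed Costs / Contribution Margin Ratio
BER = $42031 / 0.27
BER = $155670.37 (to the nearest cent)

$155670.37


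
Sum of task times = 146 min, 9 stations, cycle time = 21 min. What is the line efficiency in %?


Formula: Efficiency = Sum of Task Times / (N_stations * CT) * 100
Total station capacity = 9 stations * 21 min = 189 min
Efficiency = 146 / 189 * 100 = 77.2%

77.2%


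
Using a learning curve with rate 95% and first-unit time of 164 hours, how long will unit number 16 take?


Formula: T_n = T_1 * (learning_rate)^(log2(n)) where learning_rate = rate/100
Doublings = log2(16) = 4
T_n = 164 * 0.95^4
T_n = 164 * 0.8145 = 133.6 hours

133.6 hours


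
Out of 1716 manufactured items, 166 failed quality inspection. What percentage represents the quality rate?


Formula: Quality Rate = Good Pieces / Total Pieces * 100
Good pieces = 1716 - 166 = 1550
QR = 1550 / 1716 * 100 = 90.3%

90.3%


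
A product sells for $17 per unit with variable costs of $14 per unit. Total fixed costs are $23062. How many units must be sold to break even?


Formula: BEQ = Fixed Costs / (Price - Variable Cost)
Contribution margin = $17 - $14 = $3/unit
BEQ = ceil($23062 / $3/unit) = ceil(7687.33) = 7688 units

7688 units


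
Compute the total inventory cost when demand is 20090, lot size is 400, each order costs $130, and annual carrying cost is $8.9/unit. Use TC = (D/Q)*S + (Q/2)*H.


TC = 20090/400 * 130 + 400/2 * 8.9

$8309.25


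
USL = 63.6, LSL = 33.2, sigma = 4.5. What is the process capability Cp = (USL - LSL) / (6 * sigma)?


Cp = (63.6 - 33.2) / (6 * 4.5)

1.13


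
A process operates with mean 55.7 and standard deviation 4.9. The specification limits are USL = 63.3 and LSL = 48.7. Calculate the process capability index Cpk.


Cpu = (63.3 - 55.7) / (3 * 4.9) = 0.52
Cpl = (55.7 - 48.7) / (3 * 4.9) = 0.48
Cpk = min(0.52, 0.48) = 0.48

0.48


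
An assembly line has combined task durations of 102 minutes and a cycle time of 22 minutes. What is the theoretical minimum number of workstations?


Formula: N_min = ceil(Sum of Task Times / Cycle Time)
N_min = ceil(102 min / 22 min) = ceil(4.6364)
N_min = 5 stations

5


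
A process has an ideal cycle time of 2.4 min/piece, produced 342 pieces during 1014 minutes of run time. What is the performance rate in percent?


Formula: Performance = (Ideal CT * Total Count) / Run Time * 100
Ideal output time = 2.4 * 342 = 820.8 min
Performance = 820.8 / 1014 * 100 = 80.9%

80.9%


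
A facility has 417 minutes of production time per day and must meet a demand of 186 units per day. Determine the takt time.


Formula: Takt Time = Available Production Time / Customer Demand
Takt = 417 min/day / 186 units/day
Takt = 2.24 min/unit

2.24 min/unit


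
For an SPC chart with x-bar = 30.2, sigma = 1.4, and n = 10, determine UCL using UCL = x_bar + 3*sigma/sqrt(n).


UCL = 30.2 + 3 * 1.4 / sqrt(10)

31.53


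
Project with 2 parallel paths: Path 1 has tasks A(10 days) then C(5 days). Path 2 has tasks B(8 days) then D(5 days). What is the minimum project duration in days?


Path 1 = 10 + 5 = 15 days
Path 2 = 8 + 5 = 13 days
Duration = max(15, 13) = 15 days

15 days


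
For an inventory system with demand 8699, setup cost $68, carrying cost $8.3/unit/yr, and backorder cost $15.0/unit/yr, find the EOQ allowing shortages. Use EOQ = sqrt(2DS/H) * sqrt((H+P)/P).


Formula: EOQ* = sqrt(2DS/H) * sqrt((H+P)/P)
Base EOQ = sqrt(2*8699*68/8.3) = 377.54 units
Correction = sqrt((8.3+15.0)/15.0) = 1.24633
EOQ* = 377.54 * 1.24633 = 470.5 units

470.5 units


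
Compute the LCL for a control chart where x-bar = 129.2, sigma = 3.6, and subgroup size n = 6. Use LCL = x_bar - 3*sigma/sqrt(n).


LCL = 129.2 - 3 * 3.6 / sqrt(6)

124.79


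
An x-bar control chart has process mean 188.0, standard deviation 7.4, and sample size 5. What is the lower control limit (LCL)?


LCL = 188.0 - 3 * 7.4 / sqrt(5)

178.07


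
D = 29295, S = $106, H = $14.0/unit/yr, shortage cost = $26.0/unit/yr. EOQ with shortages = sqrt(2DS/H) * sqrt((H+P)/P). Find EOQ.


Formula: EOQ* = sqrt(2DS/H) * sqrt((H+P)/P)
Base EOQ = sqrt(2*29295*106/14.0) = 666.04 units
Correction = sqrt((14.0+26.0)/26.0) = 1.24035
EOQ* = 666.04 * 1.24035 = 826.1 units

826.1 units


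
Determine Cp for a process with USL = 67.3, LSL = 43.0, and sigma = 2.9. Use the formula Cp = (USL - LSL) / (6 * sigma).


Cp = (67.3 - 43.0) / (6 * 2.9)

1.4


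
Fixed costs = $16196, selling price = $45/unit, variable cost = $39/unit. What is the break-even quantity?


Formula: BEQ = Fixed Costs / (Price - Variable Cost)
Contribution margin = $45 - $39 = $6/unit
BEQ = ceil($16196 / $6/unit) = ceil(2699.33) = 2700 units

2700 units


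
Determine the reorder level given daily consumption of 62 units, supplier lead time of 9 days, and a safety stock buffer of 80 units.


Formula: ROP = (Daily Demand * Lead Time) + Safety Stock
Demand during lead time = 62 * 9 = 558 units
ROP = 558 + 80 = 638 units

638 units


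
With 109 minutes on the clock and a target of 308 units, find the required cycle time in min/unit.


Formula: CT = Available Time / Number of Units
CT = 109 min / 308 units
CT = 0.35 min/unit

0.35 min/unit


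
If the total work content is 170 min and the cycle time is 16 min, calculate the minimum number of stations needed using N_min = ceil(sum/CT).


Formula: N_min = ceil(Sum of Task Times / Cycle Time)
N_min = ceil(170 min / 16 min) = ceil(10.625)
N_min = 11 stations

11


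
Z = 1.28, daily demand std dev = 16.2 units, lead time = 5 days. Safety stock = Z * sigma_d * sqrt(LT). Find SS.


Formula: SS = z * sigma_d * sqrt(LT)
sqrt(LT) = sqrt(5) = 2.2361
SS = 1.28 * 16.2 * 2.2361
SS = 46.4 units

46.4 units


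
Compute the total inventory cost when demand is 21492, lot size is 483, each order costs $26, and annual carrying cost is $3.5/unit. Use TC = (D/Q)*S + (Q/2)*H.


TC = 21492/483 * 26 + 483/2 * 3.5

$2002.17


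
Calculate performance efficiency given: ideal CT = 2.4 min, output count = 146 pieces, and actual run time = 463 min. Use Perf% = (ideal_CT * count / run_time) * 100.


Formula: Performance = (Ideal CT * Total Count) / Run Time * 100
Ideal output time = 2.4 * 146 = 350.4 min
Performance = 350.4 / 463 * 100 = 75.7%

75.7%


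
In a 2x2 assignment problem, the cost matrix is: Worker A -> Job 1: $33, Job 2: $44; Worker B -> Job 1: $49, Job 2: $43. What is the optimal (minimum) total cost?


Option 1: A->1 + B->2 = $33 + $43 = $76
Option 2: A->2 + B->1 = $44 + $49 = $93
Min cost = min($76, $93) = $76

$76


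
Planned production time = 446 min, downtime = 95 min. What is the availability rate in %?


Formula: Availability = (Planned Time - Downtime) / Planned Time * 100
Uptime = 446 - 95 = 351 min
Availability = 351 / 446 * 100 = 78.7%

78.7%


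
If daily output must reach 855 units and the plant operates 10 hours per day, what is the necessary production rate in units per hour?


Formula: Production Rate = Daily Demand / Available Hours
Rate = 855 units/day / 10 hours/day
Rate = 85.5 units/hour

85.5 units/hour


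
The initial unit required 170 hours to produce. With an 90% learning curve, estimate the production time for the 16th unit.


Formula: T_n = T_1 * (learning_rate)^(log2(n)) where learning_rate = rate/100
Doublings = log2(16) = 4
T_n = 170 * 0.9^4
T_n = 170 * 0.6561 = 111.5 hours

111.5 hours


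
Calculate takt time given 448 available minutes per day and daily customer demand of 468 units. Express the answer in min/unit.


Formula: Takt Time = Available Production Time / Customer Demand
Takt = 448 min/day / 468 units/day
Takt = 0.96 min/unit

0.96 min/unit


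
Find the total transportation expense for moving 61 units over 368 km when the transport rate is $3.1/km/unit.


TC = dist * cost * units = 368 * 3.1 * 61 = $69588.80

$69588.80


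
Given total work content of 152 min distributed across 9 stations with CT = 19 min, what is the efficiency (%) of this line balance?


Formula: Efficiency = Sum of Task Times / (N_stations * CT) * 100
Total station capacity = 9 stations * 19 min = 171 min
Efficiency = 152 / 171 * 100 = 88.9%

88.9%


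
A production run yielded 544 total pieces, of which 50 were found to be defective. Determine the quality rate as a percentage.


Formula: Quality Rate = Good Pieces / Total Pieces * 100
Good pieces = 544 - 50 = 494
QR = 494 / 544 * 100 = 90.8%

90.8%


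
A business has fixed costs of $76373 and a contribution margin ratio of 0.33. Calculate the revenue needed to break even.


Formula: BER = Fixed Costs / Contribution Margin Ratio
BER = $76373 / 0.33
BER = $231433.33 (to the nearest cent)

$231433.33


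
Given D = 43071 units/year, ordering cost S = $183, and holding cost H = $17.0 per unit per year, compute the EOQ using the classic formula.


Formula: EOQ = sqrt(2 * D * S / H)
Numerator: 2 * 43071 * 183 = 15763986
2DS/H = 15763986 / 17.0 = 927293.3
EOQ = sqrt(927293.3) = 963.0 units

963.0 units


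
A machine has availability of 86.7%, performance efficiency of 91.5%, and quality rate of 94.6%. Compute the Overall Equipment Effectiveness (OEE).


Formula: OEE = Availability * Performance * Quality / 10000
A * P = 86.7% * 91.5% / 100 = 79.33%
OEE = 79.33% * 94.6% / 100 = 75.0%

75.0%


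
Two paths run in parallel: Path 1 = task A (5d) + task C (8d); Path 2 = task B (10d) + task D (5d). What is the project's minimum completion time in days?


Path 1 = 5 + 8 = 13 days
Path 2 = 10 + 5 = 15 days
Duration = max(13, 15) = 15 days

15 days


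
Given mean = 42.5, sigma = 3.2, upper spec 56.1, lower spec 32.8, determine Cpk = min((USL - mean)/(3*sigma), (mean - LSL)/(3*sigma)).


Cpu = (56.1 - 42.5) / (3 * 3.2) = 1.42
Cpl = (42.5 - 32.8) / (3 * 3.2) = 1.01
Cpk = min(1.42, 1.01) = 1.01

1.01


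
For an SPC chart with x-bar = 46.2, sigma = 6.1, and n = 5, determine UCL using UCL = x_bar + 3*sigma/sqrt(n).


UCL = 46.2 + 3 * 6.1 / sqrt(5)

54.38


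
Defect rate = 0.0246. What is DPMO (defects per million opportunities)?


DPMO = defect_rate * 1000000 = 0.0246 * 1000000

24600


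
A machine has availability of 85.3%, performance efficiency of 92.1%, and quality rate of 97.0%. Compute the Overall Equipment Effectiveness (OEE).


Formula: OEE = Availability * Performance * Quality / 10000
A * P = 85.3% * 92.1% / 100 = 78.56%
OEE = 78.56% * 97.0% / 100 = 76.2%

76.2%


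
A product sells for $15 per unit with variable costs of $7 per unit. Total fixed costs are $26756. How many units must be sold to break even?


Formula: BEQ = Fixed Costs / (Price - Variable Cost)
Contribution margin = $15 - $7 = $8/unit
BEQ = ceil($26756 / $8/unit) = ceil(3344.5) = 3345 units

3345 units


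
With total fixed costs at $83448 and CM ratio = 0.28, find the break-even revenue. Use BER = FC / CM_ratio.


Formula: BER = Fixed Costs / Contribution Margin Ratio
BER = $83448 / 0.28
BER = $298028.57 (to the nearest cent)

$298028.57


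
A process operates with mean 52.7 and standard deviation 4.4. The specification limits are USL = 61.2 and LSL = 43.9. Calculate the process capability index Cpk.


Cpu = (61.2 - 52.7) / (3 * 4.4) = 0.64
Cpl = (52.7 - 43.9) / (3 * 4.4) = 0.67
Cpk = min(0.64, 0.67) = 0.64

0.64


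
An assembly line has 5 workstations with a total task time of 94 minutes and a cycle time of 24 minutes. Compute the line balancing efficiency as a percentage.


Formula: Efficiency = Sum of Task Times / (N_stations * CT) * 100
Total station capacity = 5 stations * 24 min = 120 min
Efficiency = 94 / 120 * 100 = 78.3%

78.3%


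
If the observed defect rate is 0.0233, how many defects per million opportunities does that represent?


DPMO = defect_rate * 1000000 = 0.0233 * 1000000

23300


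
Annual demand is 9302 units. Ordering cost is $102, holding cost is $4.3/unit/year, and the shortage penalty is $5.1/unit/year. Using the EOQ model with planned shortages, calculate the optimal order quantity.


Formula: EOQ* = sqrt(2DS/H) * sqrt((H+P)/P)
Base EOQ = sqrt(2*9302*102/4.3) = 664.31 units
Correction = sqrt((4.3+5.1)/5.1) = 1.35762
EOQ* = 664.31 * 1.35762 = 901.9 units

901.9 units


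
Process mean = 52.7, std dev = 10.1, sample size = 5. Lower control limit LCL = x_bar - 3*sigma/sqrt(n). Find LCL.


LCL = 52.7 - 3 * 10.1 / sqrt(5)

39.15


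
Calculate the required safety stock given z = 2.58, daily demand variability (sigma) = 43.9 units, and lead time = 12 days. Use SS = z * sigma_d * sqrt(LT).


Formula: SS = z * sigma_d * sqrt(LT)
sqrt(LT) = sqrt(12) = 3.4641
SS = 2.58 * 43.9 * 3.4641
SS = 392.4 units

392.4 units


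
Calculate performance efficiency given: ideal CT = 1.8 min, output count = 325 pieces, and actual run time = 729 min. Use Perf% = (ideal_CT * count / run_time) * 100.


Formula: Performance = (Ideal CT * Total Count) / Run Time * 100
Ideal output time = 1.8 * 325 = 585.0 min
Performance = 585.0 / 729 * 100 = 80.2%

80.2%


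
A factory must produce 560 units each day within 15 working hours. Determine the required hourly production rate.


Formula: Production Rate = Daily Demand / Available Hours
Rate = 560 units/day / 15 hours/day
Rate = 37.3 units/hour

37.3 units/hour


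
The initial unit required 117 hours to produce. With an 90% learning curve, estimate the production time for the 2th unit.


Formula: T_n = T_1 * (learning_rate)^(log2(n)) where learning_rate = rate/100
Doublings = log2(2) = 1
T_n = 117 * 0.9^1
T_n = 117 * 0.9 = 105.3 hours

105.3 hours


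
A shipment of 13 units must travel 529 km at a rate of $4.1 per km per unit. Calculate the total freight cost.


TC = dist * cost * units = 529 * 4.1 * 13 = $28195.70

$28195.70


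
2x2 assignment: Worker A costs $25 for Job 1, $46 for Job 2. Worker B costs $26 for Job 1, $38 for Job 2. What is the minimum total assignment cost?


Option 1: A->1 + B->2 = $25 + $38 = $63
Option 2: A->2 + B->1 = $46 + $26 = $72
Min cost = min($63, $72) = $63

$63


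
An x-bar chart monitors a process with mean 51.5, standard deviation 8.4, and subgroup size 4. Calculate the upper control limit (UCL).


UCL = 51.5 + 3 * 8.4 / sqrt(4)

64.1


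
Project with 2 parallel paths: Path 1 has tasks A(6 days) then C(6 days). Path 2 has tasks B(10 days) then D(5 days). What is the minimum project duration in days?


Path 1 = 6 + 6 = 12 days
Path 2 = 10 + 5 = 15 days
Duration = max(12, 15) = 15 days

15 days


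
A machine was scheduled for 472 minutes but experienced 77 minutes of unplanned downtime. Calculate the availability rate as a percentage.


Formula: Availability = (Planned Time - Downtime) / Planned Time * 100
Uptime = 472 - 77 = 395 min
Availability = 395 / 472 * 100 = 83.7%

83.7%


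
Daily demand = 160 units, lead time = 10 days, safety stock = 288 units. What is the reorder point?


Formula: ROP = (Daily Demand * Lead Time) + Safety Stock
Demand during lead time = 160 * 10 = 1600 units
ROP = 1600 + 288 = 1888 units

1888 units


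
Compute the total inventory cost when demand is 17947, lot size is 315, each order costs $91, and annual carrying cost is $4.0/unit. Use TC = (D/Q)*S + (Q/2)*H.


TC = 17947/315 * 91 + 315/2 * 4.0

$5814.69


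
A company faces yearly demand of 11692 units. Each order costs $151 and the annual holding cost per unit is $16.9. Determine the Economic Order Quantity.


Formula: EOQ = sqrt(2 * D * S / H)
Numerator: 2 * 11692 * 151 = 3530984
2DS/H = 3530984 / 16.9 = 208934.0
EOQ = sqrt(208934.0) = 457.1 units

457.1 units


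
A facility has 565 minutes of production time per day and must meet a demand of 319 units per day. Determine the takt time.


Formula: Takt Time = Available Production Time / Customer Demand
Takt = 565 min/day / 319 units/day
Takt = 1.77 min/unit

1.77 min/unit


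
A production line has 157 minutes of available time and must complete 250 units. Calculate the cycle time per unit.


Formula: CT = Available Time / Number of Units
CT = 157 min / 250 units
CT = 0.63 min/unit

0.63 min/unit


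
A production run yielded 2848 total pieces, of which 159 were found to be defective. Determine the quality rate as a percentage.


Formula: Quality Rate = Good Pieces / Total Pieces * 100
Good pieces = 2848 - 159 = 2689
QR = 2689 / 2848 * 100 = 94.4%

94.4%


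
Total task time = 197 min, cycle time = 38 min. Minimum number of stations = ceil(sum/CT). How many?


Formula: N_min = ceil(Sum of Task Times / Cycle Time)
N_min = ceil(197 min / 38 min) = ceil(5.1842)
N_min = 6 stations

6


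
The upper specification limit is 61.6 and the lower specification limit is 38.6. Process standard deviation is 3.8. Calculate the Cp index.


Cp = (61.6 - 38.6) / (6 * 3.8)

1.01


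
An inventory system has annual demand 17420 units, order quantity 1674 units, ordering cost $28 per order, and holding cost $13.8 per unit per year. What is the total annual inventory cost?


TC = 17420/1674 * 28 + 1674/2 * 13.8

$11841.97


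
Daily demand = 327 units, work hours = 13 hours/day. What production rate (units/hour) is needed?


Formula: Production Rate = Daily Demand / Available Hours
Rate = 327 units/day / 13 hours/day
Rate = 25.2 units/hour

25.2 units/hour


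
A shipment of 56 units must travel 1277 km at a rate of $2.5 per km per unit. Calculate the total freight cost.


TC = dist * cost * units = 1277 * 2.5 * 56 = $178780.00

$178780.00


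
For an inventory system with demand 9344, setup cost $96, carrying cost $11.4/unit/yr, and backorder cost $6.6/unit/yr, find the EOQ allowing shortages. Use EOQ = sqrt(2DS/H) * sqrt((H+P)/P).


Formula: EOQ* = sqrt(2DS/H) * sqrt((H+P)/P)
Base EOQ = sqrt(2*9344*96/11.4) = 396.7 units
Correction = sqrt((11.4+6.6)/6.6) = 1.65145
EOQ* = 396.7 * 1.65145 = 655.1 units

655.1 units


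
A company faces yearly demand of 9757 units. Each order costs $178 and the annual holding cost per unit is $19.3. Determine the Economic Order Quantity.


Formula: EOQ = sqrt(2 * D * S / H)
Numerator: 2 * 9757 * 178 = 3473492
2DS/H = 3473492 / 19.3 = 179973.7
EOQ = sqrt(179973.7) = 424.2 units

424.2 units


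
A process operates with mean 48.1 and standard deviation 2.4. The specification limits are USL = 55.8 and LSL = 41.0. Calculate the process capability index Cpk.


Cpu = (55.8 - 48.1) / (3 * 2.4) = 1.07
Cpl = (48.1 - 41.0) / (3 * 2.4) = 0.99
Cpk = min(1.07, 0.99) = 0.99

0.99


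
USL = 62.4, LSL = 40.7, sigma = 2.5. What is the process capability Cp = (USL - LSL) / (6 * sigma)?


Cp = (62.4 - 40.7) / (6 * 2.5)

1.45


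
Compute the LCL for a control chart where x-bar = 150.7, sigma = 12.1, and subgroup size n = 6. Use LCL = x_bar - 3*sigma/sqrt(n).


LCL = 150.7 - 3 * 12.1 / sqrt(6)

135.88


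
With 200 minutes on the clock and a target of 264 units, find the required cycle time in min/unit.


Formula: CT = Available Time / Number of Units
CT = 200 min / 264 units
CT = 0.76 min/unit

0.76 min/unit


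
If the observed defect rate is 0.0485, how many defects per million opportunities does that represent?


DPMO = defect_rate * 1000000 = 0.0485 * 1000000

48500


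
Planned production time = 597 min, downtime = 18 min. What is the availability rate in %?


Formula: Availability = (Planned Time - Downtime) / Planned Time * 100
Uptime = 597 - 18 = 579 min
Availability = 579 / 597 * 100 = 97.0%

97.0%


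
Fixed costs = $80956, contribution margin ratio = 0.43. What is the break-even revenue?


Formula: BER = Fixed Costs / Contribution Margin Ratio
BER = $80956 / 0.43
BER = $188269.77 (to the nearest cent)

$188269.77


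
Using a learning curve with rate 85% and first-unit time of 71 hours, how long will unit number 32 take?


Formula: T_n = T_1 * (learning_rate)^(log2(n)) where learning_rate = rate/100
Doublings = log2(32) = 5
T_n = 71 * 0.85^5
T_n = 71 * 0.4437 = 31.5 hours

31.5 hours


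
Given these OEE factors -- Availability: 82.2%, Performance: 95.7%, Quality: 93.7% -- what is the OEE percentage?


Formula: OEE = Availability * Performance * Quality / 10000
A * P = 82.2% * 95.7% / 100 = 78.67%
OEE = 78.67% * 93.7% / 100 = 73.7%

73.7%


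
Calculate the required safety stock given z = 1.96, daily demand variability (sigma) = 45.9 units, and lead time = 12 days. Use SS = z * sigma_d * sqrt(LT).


Formula: SS = z * sigma_d * sqrt(LT)
sqrt(LT) = sqrt(12) = 3.4641
SS = 1.96 * 45.9 * 3.4641
SS = 311.6 units

311.6 units


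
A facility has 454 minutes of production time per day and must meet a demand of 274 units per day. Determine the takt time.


Formula: Takt Time = Available Production Time / Customer Demand
Takt = 454 min/day / 274 units/day
Takt = 1.66 min/unit

1.66 min/unit


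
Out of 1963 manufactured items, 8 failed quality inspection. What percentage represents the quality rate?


Formula: Quality Rate = Good Pieces / Total Pieces * 100
Good pieces = 1963 - 8 = 1955
QR = 1955 / 1963 * 100 = 99.6%

99.6%


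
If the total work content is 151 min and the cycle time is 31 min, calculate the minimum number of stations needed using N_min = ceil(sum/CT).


Formula: N_min = ceil(Sum of Task Times / Cycle Time)
N_min = ceil(151 min / 31 min) = ceil(4.871)
N_min = 5 stations

5


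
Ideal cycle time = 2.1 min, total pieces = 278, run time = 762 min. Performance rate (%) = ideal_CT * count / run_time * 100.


Formula: Performance = (Ideal CT * Total Count) / Run Time * 100
Ideal output time = 2.1 * 278 = 583.8 min
Performance = 583.8 / 762 * 100 = 76.6%

76.6%


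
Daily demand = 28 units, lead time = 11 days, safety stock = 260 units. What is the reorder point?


Formula: ROP = (Daily Demand * Lead Time) + Safety Stock
Demand during lead time = 28 * 11 = 308 units
ROP = 308 + 260 = 568 units

568 units


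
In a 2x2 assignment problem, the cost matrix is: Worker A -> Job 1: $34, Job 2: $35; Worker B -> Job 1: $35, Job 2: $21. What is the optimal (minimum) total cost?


Option 1: A->1 + B->2 = $34 + $21 = $55
Option 2: A->2 + B->1 = $35 + $35 = $70
Min cost = min($55, $70) = $55

$55


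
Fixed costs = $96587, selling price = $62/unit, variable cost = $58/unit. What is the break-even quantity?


Formula: BEQ = Fixed Costs / (Price - Variable Cost)
Contribution margin = $62 - $58 = $4/unit
BEQ = ceil($96587 / $4/unit) = ceil(24146.75) = 24147 units

24147 units


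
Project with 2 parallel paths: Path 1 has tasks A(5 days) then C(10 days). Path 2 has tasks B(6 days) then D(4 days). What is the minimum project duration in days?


Path 1 = 5 + 10 = 15 days
Path 2 = 6 + 4 = 10 days
Duration = max(15, 10) = 15 days

15 days


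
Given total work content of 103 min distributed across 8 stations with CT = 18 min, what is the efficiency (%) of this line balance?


Formula: Efficiency = Sum of Task Times / (N_stations * CT) * 100
Total station capacity = 8 stations * 18 min = 144 min
Efficiency = 103 / 144 * 100 = 71.5%

71.5%


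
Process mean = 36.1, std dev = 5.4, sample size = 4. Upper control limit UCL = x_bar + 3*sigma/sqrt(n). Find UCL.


UCL = 36.1 + 3 * 5.4 / sqrt(4)

44.2


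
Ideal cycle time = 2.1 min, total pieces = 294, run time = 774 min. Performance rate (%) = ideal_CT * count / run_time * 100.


Formula: Performance = (Ideal CT * Total Count) / Run Time * 100
Ideal output time = 2.1 * 294 = 617.4 min
Performance = 617.4 / 774 * 100 = 79.8%

79.8%


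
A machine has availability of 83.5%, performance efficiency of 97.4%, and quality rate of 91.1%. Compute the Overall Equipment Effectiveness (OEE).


Formula: OEE = Availability * Performance * Quality / 10000
A * P = 83.5% * 97.4% / 100 = 81.33%
OEE = 81.33% * 91.1% / 100 = 74.1%

74.1%


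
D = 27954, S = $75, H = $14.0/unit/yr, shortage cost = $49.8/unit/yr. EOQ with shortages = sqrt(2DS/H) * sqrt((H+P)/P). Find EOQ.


Formula: EOQ* = sqrt(2DS/H) * sqrt((H+P)/P)
Base EOQ = sqrt(2*27954*75/14.0) = 547.27 units
Correction = sqrt((14.0+49.8)/49.8) = 1.13187
EOQ* = 547.27 * 1.13187 = 619.4 units

619.4 units


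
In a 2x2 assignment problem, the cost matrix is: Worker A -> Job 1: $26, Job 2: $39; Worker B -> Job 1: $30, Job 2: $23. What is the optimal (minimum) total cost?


Option 1: A->1 + B->2 = $26 + $23 = $49
Option 2: A->2 + B->1 = $39 + $30 = $69
Min cost = min($49, $69) = $49

$49


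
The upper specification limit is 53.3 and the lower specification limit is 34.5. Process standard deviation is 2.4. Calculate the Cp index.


Cp = (53.3 - 34.5) / (6 * 2.4)

1.31


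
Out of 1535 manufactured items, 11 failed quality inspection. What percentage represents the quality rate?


Formula: Quality Rate = Good Pieces / Total Pieces * 100
Good pieces = 1535 - 11 = 1524
QR = 1524 / 1535 * 100 = 99.3%

99.3%


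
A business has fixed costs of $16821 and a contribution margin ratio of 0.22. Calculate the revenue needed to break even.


Formula: BER = Fixed Costs / Contribution Margin Ratio
BER = $16821 / 0.22
BER = $76459.09 (to the nearest cent)

$76459.09


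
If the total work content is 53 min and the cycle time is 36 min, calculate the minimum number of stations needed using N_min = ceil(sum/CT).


Formula: N_min = ceil(Sum of Task Times / Cycle Time)
N_min = ceil(53 min / 36 min) = ceil(1.4722)
N_min = 2 stations

2


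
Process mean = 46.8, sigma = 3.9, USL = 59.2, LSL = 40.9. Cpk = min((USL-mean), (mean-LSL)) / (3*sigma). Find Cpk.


Cpu = (59.2 - 46.8) / (3 * 3.9) = 1.06
Cpl = (46.8 - 40.9) / (3 * 3.9) = 0.5
Cpk = min(1.06, 0.5) = 0.5

0.5


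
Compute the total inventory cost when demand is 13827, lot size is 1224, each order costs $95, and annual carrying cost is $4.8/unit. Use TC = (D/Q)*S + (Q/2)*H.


TC = 13827/1224 * 95 + 1224/2 * 4.8

$4010.77


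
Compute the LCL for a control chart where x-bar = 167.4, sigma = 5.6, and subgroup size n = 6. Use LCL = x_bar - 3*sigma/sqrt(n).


LCL = 167.4 - 3 * 5.6 / sqrt(6)

160.54


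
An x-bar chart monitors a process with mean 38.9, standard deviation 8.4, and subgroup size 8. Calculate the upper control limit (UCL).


UCL = 38.9 + 3 * 8.4 / sqrt(8)

47.81


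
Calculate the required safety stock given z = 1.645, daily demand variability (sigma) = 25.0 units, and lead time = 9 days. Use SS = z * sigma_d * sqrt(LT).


Formula: SS = z * sigma_d * sqrt(LT)
sqrt(LT) = sqrt(9) = 3.0
SS = 1.645 * 25.0 * 3.0
SS = 123.4 units

123.4 units


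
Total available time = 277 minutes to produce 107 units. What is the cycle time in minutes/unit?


Formula: CT = Available Time / Number of Units
CT = 277 min / 107 units
CT = 2.59 min/unit

2.59 min/unit


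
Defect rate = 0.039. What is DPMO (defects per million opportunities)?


DPMO = defect_rate * 1000000 = 0.039 * 1000000

39000


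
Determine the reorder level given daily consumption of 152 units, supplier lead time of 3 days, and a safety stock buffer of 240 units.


Formula: ROP = (Daily Demand * Lead Time) + Safety Stock
Demand during lead time = 152 * 3 = 456 units
ROP = 456 + 240 = 696 units

696 units


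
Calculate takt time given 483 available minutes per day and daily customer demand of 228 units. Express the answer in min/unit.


Formula: Takt Time = Available Production Time / Customer Demand
Takt = 483 min/day / 228 units/day
Takt = 2.12 min/unit

2.12 min/unit


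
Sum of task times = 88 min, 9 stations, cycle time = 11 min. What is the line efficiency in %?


Formula: Efficiency = Sum of Task Times / (N_stations * CT) * 100
Total station capacity = 9 stations * 11 min = 99 min
Efficiency = 88 / 99 * 100 = 88.9%

88.9%


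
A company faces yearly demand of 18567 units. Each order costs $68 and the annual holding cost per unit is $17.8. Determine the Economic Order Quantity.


Formula: EOQ = sqrt(2 * D * S / H)
Numerator: 2 * 18567 * 68 = 2525112
2DS/H = 2525112 / 17.8 = 141860.2
EOQ = sqrt(141860.2) = 376.6 units

376.6 units


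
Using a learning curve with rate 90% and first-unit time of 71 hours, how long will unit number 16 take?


Formula: T_n = T_1 * (learning_rate)^(log2(n)) where learning_rate = rate/100
Doublings = log2(16) = 4
T_n = 71 * 0.9^4
T_n = 71 * 0.6561 = 46.6 hours

46.6 hours


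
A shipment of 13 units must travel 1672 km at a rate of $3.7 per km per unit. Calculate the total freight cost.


TC = dist * cost * units = 1672 * 3.7 * 13 = $80423.20

$80423.20


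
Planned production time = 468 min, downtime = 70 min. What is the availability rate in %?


Formula: Availability = (Planned Time - Downtime) / Planned Time * 100
Uptime = 468 - 70 = 398 min
Availability = 398 / 468 * 100 = 85.0%

85.0%


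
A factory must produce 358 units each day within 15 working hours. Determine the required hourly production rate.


Formula: Production Rate = Daily Demand / Available Hours
Rate = 358 units/day / 15 hours/day
Rate = 23.9 units/hour

23.9 units/hour


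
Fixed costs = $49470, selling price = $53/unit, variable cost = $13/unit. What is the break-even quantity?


Formula: BEQ = Fixed Costs / (Price - Variable Cost)
Contribution margin = $53 - $13 = $40/unit
BEQ = ceil($49470 / $40/unit) = ceil(1236.75) = 1237 units

1237 units


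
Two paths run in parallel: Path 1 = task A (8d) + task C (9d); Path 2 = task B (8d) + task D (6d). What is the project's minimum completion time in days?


Path 1 = 8 + 9 = 17 days
Path 2 = 8 + 6 = 14 days
Duration = max(17, 14) = 17 days

17 days


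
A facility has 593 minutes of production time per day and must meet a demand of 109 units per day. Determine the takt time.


Formula: Takt Time = Available Production Time / Customer Demand
Takt = 593 min/day / 109 units/day
Takt = 5.44 min/unit

5.44 min/unit


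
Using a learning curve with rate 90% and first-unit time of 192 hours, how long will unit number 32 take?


Formula: T_n = T_1 * (learning_rate)^(log2(n)) where learning_rate = rate/100
Doublings = log2(32) = 5
T_n = 192 * 0.9^5
T_n = 192 * 0.5905 = 113.4 hours

113.4 hours


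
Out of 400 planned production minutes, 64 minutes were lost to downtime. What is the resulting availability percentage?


Formula: Availability = (Planned Time - Downtime) / Planned Time * 100
Uptime = 400 - 64 = 336 min
Availability = 336 / 400 * 100 = 84.0%

84.0%


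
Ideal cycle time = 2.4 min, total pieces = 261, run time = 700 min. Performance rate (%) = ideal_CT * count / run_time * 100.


Formula: Performance = (Ideal CT * Total Count) / Run Time * 100
Ideal output time = 2.4 * 261 = 626.4 min
Performance = 626.4 / 700 * 100 = 89.5%

89.5%


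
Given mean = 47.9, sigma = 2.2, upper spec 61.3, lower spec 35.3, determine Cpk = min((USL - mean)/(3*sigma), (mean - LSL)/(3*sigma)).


Cpu = (61.3 - 47.9) / (3 * 2.2) = 2.03
Cpl = (47.9 - 35.3) / (3 * 2.2) = 1.91
Cpk = min(2.03, 1.91) = 1.91

1.91


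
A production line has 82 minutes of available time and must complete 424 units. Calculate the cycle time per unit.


Formula: CT = Available Time / Number of Units
CT = 82 min / 424 units
CT = 0.19 min/unit

0.19 min/unit


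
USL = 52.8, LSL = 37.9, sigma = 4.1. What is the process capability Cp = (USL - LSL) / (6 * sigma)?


Cp = (52.8 - 37.9) / (6 * 4.1)

0.61


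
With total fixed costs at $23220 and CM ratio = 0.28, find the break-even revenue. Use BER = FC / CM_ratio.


Formula: BER = Fixed Costs / Contribution Margin Ratio
BER = $23220 / 0.28
BER = $82928.57 (to the nearest cent)

$82928.57


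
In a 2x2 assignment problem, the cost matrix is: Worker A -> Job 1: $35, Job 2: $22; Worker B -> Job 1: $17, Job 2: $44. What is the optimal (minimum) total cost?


Option 1: A->1 + B->2 = $35 + $44 = $79
Option 2: A->2 + B->1 = $22 + $17 = $39
Min cost = min($79, $39) = $39

$39


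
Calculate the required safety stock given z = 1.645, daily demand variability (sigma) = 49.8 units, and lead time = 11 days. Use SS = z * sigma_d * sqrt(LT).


Formula: SS = z * sigma_d * sqrt(LT)
sqrt(LT) = sqrt(11) = 3.3166
SS = 1.645 * 49.8 * 3.3166
SS = 271.7 units

271.7 units


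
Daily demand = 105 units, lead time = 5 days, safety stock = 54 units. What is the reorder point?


Formula: ROP = (Daily Demand * Lead Time) + Safety Stock
Demand during lead time = 105 * 5 = 525 units
ROP = 525 + 54 = 579 units

579 units


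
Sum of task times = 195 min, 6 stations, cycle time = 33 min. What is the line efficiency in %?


Formula: Efficiency = Sum of Task Times / (N_stations * CT) * 100
Total station capacity = 6 stations * 33 min = 198 min
Efficiency = 195 / 198 * 100 = 98.5%

98.5%


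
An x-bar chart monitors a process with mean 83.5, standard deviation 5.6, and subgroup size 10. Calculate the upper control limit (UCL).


UCL = 83.5 + 3 * 5.6 / sqrt(10)

88.81


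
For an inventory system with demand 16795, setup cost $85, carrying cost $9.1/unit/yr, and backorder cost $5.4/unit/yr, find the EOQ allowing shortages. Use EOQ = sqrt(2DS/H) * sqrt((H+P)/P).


Formula: EOQ* = sqrt(2DS/H) * sqrt((H+P)/P)
Base EOQ = sqrt(2*16795*85/9.1) = 560.14 units
Correction = sqrt((9.1+5.4)/5.4) = 1.63865
EOQ* = 560.14 * 1.63865 = 917.9 units

917.9 units


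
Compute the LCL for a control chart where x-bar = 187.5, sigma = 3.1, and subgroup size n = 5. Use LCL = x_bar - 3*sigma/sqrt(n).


LCL = 187.5 - 3 * 3.1 / sqrt(5)

183.34


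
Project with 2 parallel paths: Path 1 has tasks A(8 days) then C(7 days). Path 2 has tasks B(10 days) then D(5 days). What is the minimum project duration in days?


Path 1 = 8 + 7 = 15 days
Path 2 = 10 + 5 = 15 days
Duration = max(15, 15) = 15 days

15 days


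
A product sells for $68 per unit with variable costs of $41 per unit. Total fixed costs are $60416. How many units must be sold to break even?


Formula: BEQ = Fixed Costs / (Price - Variable Cost)
Contribution margin = $68 - $41 = $27/unit
BEQ = ceil($60416 / $27/unit) = ceil(2237.63) = 2238 units

2238 units


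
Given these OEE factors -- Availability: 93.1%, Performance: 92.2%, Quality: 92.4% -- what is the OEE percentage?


Formula: OEE = Availability * Performance * Quality / 10000
A * P = 93.1% * 92.2% / 100 = 85.84%
OEE = 85.84% * 92.4% / 100 = 79.3%

79.3%


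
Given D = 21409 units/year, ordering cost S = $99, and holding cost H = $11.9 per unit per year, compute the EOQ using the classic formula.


Formula: EOQ = sqrt(2 * D * S / H)
Numerator: 2 * 21409 * 99 = 4238982
2DS/H = 4238982 / 11.9 = 356217.0
EOQ = sqrt(356217.0) = 596.8 units

596.8 units


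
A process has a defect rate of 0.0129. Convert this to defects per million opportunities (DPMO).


DPMO = defect_rate * 1000000 = 0.0129 * 1000000

12900


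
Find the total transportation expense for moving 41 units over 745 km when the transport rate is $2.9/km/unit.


TC = dist * cost * units = 745 * 2.9 * 41 = $88580.50

$88580.50


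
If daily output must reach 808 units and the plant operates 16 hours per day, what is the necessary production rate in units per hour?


Formula: Production Rate = Daily Demand / Available Hours
Rate = 808 units/day / 16 hours/day
Rate = 50.5 units/hour

50.5 units/hour
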